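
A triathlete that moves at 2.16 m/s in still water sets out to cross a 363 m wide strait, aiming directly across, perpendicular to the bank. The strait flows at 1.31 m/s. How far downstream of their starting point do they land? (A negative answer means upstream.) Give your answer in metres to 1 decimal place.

220.2 m

Perpendicular speed = 2.160 m/s; crossing time = 363 / 2.160 = 168.056 s.
Net downstream speed = 1.310 m/s.
Drift = 1.310 × 168.056 = 220.153 m (downstream).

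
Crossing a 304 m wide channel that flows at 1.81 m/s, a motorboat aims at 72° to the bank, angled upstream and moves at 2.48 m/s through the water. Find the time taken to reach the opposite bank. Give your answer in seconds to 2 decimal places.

The component of the motorboat's velocity perpendicular to the bank is 2.48 × sin 72° = 2.359 m/s.
The flow acts along the bank and has no component across it.
Time = 304 / 2.359 = 128.889 s.

128.89 s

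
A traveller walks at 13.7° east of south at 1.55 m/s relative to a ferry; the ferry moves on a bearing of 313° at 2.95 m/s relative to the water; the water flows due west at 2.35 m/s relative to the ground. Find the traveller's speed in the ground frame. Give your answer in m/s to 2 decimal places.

4.17 m/s

In east/north components (m/s): traveller relative to ferry = (0.367, -1.506); ferry relative to water = (-2.157, 2.012); water relative to ground = (-2.350, 0.000).
Sum = (-4.140, 0.506) m/s.
Speed = |(-4.140, 0.506)| = 4.171 m/s.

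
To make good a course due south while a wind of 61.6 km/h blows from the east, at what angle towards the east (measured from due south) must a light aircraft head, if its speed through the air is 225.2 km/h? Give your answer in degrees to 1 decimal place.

The wind pushes perpendicular to the desired track; the heading must have a component into the wind equal to 61.6 km/h: 225.2 sin θ = 61.6.
sin θ = 0.2735, so θ = 15.875°.

15.9°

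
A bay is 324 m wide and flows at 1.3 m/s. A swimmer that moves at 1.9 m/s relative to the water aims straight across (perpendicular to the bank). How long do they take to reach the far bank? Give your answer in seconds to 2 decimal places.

170.53 s

The component of the swimmer's velocity perpendicular to the bank is 1.9 m/s.
The current is parallel to the bank, so it does not affect the crossing time.
Time = 324 / 1.900 = 170.526 s.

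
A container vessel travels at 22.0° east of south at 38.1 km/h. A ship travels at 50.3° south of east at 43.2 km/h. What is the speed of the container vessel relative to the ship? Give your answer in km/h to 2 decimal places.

Taking east as x and north as y: container vessel velocity = (14.273, -35.326) km/h; ship velocity = (27.595, -33.238) km/h.
Velocity of container vessel relative to ship = (14.273, -35.326) − (27.595, -33.238) = (-13.322, -2.088) km/h.
Magnitude = |(-13.322, -2.088)| = 13.485 km/h.

13.48 km/h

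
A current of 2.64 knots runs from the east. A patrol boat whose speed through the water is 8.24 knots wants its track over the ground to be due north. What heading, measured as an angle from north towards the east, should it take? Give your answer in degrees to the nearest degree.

19°

The current pushes perpendicular to the desired track; the heading must have a component into the current equal to 2.64 knots: 8.24 sin θ = 2.64.
sin θ = 0.3204, so θ = 18.686°.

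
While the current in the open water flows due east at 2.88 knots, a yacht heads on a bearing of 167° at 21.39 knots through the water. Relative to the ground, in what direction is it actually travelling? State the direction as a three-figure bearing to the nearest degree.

160°

Taking east as x and north as y: velocity relative to the water = (4.812, -20.842) knots; the water relative to ground = (2.880, 0.000) knots.
Velocity relative to ground = (4.812, -20.842) + (2.880, 0.000) = (7.692, -20.842) knots.
Bearing = atan2(7.69, -20.84) = 159.74° clockwise from north.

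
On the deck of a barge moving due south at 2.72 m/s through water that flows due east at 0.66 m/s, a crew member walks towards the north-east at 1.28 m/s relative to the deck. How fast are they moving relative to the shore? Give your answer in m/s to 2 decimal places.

In east/north components (m/s): crew member relative to barge = (0.905, 0.905); barge relative to water = (0.000, -2.720); water relative to ground = (0.660, 0.000).
Sum = (1.565, -1.815) m/s.
Speed = |(1.565, -1.815)| = 2.397 m/s.

2.40 m/s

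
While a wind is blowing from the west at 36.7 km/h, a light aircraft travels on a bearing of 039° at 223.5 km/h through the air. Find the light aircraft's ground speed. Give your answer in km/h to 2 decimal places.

Taking east as x and north as y: velocity relative to the air = (140.653, 173.692) km/h; the air relative to ground = (36.700, 0.000) km/h.
Velocity relative to ground = (140.653, 173.692) + (36.700, 0.000) = (177.353, 173.692) km/h.
Speed = |(177.353, 173.692)| = 248.240 km/h.

248.24 km/h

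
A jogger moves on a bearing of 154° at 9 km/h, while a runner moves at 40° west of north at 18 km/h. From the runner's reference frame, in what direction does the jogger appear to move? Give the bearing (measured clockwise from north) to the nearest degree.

Taking east as x and north as y: jogger velocity = (3.945, -8.089) km/h; runner velocity = (-11.570, 13.789) km/h.
Velocity of jogger relative to runner = (3.945, -8.089) − (-11.570, 13.789) = (15.516, -21.878) km/h.
Bearing = atan2(15.52, -21.88) = 144.66° clockwise from north.

145°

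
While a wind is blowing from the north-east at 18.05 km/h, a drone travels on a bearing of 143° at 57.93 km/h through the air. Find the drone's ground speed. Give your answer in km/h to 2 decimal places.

Taking east as x and north as y: velocity relative to the air = (34.863, -46.265) km/h; the air relative to ground = (-12.763, -12.763) km/h.
Velocity relative to ground = (34.863, -46.265) + (-12.763, -12.763) = (22.100, -59.028) km/h.
Speed = |(22.100, -59.028)| = 63.030 km/h.

63.03 km/h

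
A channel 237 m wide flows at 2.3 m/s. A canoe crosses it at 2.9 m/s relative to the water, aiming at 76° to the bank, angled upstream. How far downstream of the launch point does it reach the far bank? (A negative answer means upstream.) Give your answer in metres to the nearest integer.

Perpendicular speed = 2.814 m/s; crossing time = 237 / 2.814 = 84.226 s.
Net downstream speed = 1.598 m/s.
Drift = 1.598 × 84.226 = 134.629 m (downstream).

135 m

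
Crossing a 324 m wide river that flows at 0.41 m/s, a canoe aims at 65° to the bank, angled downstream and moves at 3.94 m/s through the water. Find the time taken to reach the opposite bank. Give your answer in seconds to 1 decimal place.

90.7 s

The component of the canoe's velocity perpendicular to the bank is 3.94 × sin 65° = 3.571 m/s.
Only the cross-stream component determines the crossing time; the current contributes nothing perpendicular to the bank.
Time = 324 / 3.571 = 90.735 s.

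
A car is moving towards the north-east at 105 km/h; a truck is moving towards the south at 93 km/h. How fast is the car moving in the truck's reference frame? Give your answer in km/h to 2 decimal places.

182.99 km/h

Taking east as x and north as y: car velocity = (74.246, 74.246) km/h; truck velocity = (0.000, -93.000) km/h.
Velocity of car relative to truck = (74.246, 74.246) − (0.000, -93.000) = (74.246, 167.246) km/h.
Magnitude = |(74.246, 167.246)| = 182.986 km/h.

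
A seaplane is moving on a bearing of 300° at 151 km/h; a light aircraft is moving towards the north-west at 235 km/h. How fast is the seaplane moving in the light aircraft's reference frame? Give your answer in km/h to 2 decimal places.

Taking east as x and north as y: seaplane velocity = (-130.770, 75.500) km/h; light aircraft velocity = (-166.170, 166.170) km/h.
Velocity of seaplane relative to light aircraft = (-130.770, 75.500) − (-166.170, 166.170) = (35.400, -90.670) km/h.
Magnitude = |(35.400, -90.670)| = 97.336 km/h.

97.34 km/h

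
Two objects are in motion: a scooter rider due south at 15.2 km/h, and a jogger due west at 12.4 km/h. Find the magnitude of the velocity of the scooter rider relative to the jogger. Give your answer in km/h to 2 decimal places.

19.62 km/h

Taking east as x and north as y: scooter rider velocity = (0.000, -15.200) km/h; jogger velocity = (-12.400, 0.000) km/h.
Velocity of scooter rider relative to jogger = (0.000, -15.200) − (-12.400, 0.000) = (12.400, -15.200) km/h.
Magnitude = |(12.400, -15.200)| = 19.616 km/h.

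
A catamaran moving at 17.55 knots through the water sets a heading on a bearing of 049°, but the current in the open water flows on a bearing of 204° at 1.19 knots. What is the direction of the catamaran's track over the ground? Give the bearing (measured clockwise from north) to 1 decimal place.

Taking east as x and north as y: velocity relative to the water = (13.245, 11.514) knots; the water relative to ground = (-0.484, -1.087) knots.
Velocity relative to ground = (13.245, 11.514) + (-0.484, -1.087) = (12.761, 10.427) knots.
Bearing = atan2(12.76, 10.43) = 50.75° clockwise from north.

050.7°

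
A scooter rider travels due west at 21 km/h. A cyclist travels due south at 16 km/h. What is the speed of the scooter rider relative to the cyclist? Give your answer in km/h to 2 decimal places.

26.40 km/h

Taking east as x and north as y: scooter rider velocity = (-21.000, 0.000) km/h; cyclist velocity = (0.000, -16.000) km/h.
Velocity of scooter rider relative to cyclist = (-21.000, 0.000) − (0.000, -16.000) = (-21.000, 16.000) km/h.
Magnitude = |(-21.000, 16.000)| = 26.401 km/h.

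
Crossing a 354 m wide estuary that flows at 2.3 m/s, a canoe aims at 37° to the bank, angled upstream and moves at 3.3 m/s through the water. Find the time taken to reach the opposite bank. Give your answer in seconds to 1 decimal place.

The component of the canoe's velocity perpendicular to the bank is 3.3 × sin 37° = 1.986 m/s.
The flow acts along the bank and has no component across it.
Time = 354 / 1.986 = 178.249 s.

178.2 s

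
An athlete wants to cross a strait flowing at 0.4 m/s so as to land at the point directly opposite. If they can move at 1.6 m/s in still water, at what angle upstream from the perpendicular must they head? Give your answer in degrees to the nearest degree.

To cancel the current, the upstream component of the athlete's velocity must equal the flow: 1.6 sin θ = 0.4.
sin θ = 0.4 / 1.6 = 0.2500.
θ = arcsin(0.2500) = 14.478°.

14°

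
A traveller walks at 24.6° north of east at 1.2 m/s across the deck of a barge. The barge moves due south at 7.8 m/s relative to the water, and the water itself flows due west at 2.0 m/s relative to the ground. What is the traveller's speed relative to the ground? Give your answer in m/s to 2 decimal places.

7.36 m/s

In east/north components (m/s): traveller relative to barge = (1.091, 0.500); barge relative to water = (0.000, -7.800); water relative to ground = (-2.000, 0.000).
Sum = (-0.909, -7.300) m/s.
Speed = |(-0.909, -7.300)| = 7.357 m/s.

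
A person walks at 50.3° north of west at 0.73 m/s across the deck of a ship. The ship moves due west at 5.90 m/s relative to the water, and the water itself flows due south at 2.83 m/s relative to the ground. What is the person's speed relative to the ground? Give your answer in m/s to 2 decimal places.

In east/north components (m/s): person relative to ship = (-0.466, 0.562); ship relative to water = (-5.900, 0.000); water relative to ground = (0.000, -2.830).
Sum = (-6.366, -2.268) m/s.
Speed = |(-6.366, -2.268)| = 6.758 m/s.

6.76 m/s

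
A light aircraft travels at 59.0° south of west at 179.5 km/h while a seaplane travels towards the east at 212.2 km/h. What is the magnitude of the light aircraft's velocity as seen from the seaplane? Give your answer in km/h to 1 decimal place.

341.3 km/h

Taking east as x and north as y: light aircraft velocity = (-92.449, -153.862) km/h; seaplane velocity = (212.200, 0.000) km/h.
Velocity of light aircraft relative to seaplane = (-92.449, -153.862) − (212.200, 0.000) = (-304.649, -153.862) km/h.
Magnitude = |(-304.649, -153.862)| = 341.298 km/h.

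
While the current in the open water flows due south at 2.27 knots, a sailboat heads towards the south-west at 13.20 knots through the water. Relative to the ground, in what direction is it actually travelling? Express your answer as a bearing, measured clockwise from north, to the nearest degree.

219°

Taking east as x and north as y: velocity relative to the water = (-9.334, -9.334) knots; the water relative to ground = (0.000, -2.270) knots.
Velocity relative to ground = (-9.334, -9.334) + (0.000, -2.270) = (-9.334, -11.604) knots.
Bearing = atan2(-9.33, -11.60) = 218.81° clockwise from north.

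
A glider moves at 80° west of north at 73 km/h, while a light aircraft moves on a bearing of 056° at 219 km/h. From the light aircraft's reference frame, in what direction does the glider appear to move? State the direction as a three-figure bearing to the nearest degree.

247°

Taking east as x and north as y: glider velocity = (-71.891, 12.676) km/h; light aircraft velocity = (181.559, 122.463) km/h.
Velocity of glider relative to light aircraft = (-71.891, 12.676) − (181.559, 122.463) = (-253.450, -109.787) km/h.
Bearing = atan2(-253.45, -109.79) = 246.58° clockwise from north.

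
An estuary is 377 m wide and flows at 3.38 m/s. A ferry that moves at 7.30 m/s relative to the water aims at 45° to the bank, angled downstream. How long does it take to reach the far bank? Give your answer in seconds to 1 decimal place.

73.0 s

The component of the ferry's velocity perpendicular to the bank is 7.30 × sin 45° = 5.162 m/s.
Only the cross-stream component determines the crossing time; the current contributes nothing perpendicular to the bank.
Time = 377 / 5.162 = 73.035 s.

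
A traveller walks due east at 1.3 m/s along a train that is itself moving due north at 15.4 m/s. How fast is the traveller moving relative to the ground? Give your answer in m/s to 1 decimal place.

15.5 m/s

Taking east as x and north as y: train velocity = (0.000, 15.400) m/s; traveller velocity relative to train = (1.300, 0.000) m/s.
Velocity relative to ground = (0.000, 15.400) + (1.300, 0.000) = (1.300, 15.400) m/s.
Speed = |(1.300, 15.400)| = 15.455 m/s.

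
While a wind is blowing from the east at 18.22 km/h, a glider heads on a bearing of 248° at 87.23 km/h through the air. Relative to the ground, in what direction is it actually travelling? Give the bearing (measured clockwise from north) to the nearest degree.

Taking east as x and north as y: velocity relative to the air = (-80.878, -32.677) km/h; the air relative to ground = (-18.220, 0.000) km/h.
Velocity relative to ground = (-80.878, -32.677) + (-18.220, 0.000) = (-99.098, -32.677) km/h.
Bearing = atan2(-99.10, -32.68) = 251.75° clockwise from north.

252°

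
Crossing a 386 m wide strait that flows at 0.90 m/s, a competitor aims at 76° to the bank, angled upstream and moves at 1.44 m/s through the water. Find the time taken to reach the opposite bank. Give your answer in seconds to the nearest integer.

The component of the competitor's velocity perpendicular to the bank is 1.44 × sin 76° = 1.397 m/s.
The current is parallel to the bank, so it does not affect the crossing time.
Time = 386 / 1.397 = 276.262 s.

276 s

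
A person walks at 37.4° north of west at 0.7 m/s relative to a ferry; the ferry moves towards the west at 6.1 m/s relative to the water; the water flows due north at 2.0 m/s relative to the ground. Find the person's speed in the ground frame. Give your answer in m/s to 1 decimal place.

In east/north components (m/s): person relative to ferry = (-0.556, 0.425); ferry relative to water = (-6.100, 0.000); water relative to ground = (0.000, 2.000).
Sum = (-6.656, 2.425) m/s.
Speed = |(-6.656, 2.425)| = 7.084 m/s.

7.1 m/s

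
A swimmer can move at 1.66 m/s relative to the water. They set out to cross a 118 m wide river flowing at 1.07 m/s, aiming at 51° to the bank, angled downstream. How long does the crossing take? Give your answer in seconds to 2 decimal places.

91.47 s

The component of the swimmer's velocity perpendicular to the bank is 1.66 × sin 51° = 1.290 m/s.
Only the cross-stream component determines the crossing time; the current contributes nothing perpendicular to the bank.
Time = 118 / 1.290 = 91.468 s.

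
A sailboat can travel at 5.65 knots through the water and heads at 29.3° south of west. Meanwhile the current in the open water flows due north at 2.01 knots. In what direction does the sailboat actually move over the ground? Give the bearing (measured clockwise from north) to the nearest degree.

261°

Taking east as x and north as y: velocity relative to the water = (-4.927, -2.765) knots; the water relative to ground = (0.000, 2.010) knots.
Velocity relative to ground = (-4.927, -2.765) + (0.000, 2.010) = (-4.927, -0.755) knots.
Bearing = atan2(-4.93, -0.76) = 261.29° clockwise from north.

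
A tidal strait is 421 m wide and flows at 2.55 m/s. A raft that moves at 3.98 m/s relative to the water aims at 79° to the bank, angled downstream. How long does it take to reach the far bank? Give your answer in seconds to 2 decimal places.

The component of the raft's velocity perpendicular to the bank is 3.98 × sin 79° = 3.907 m/s.
Only the cross-stream component determines the crossing time; the current contributes nothing perpendicular to the bank.
Time = 421 / 3.907 = 107.759 s.

107.76 s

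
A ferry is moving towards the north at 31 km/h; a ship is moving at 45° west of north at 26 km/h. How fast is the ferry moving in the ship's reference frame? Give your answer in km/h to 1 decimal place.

Taking east as x and north as y: ferry velocity = (0.000, 31.000) km/h; ship velocity = (-18.385, 18.385) km/h.
Velocity of ferry relative to ship = (0.000, 31.000) − (-18.385, 18.385) = (18.385, 12.615) km/h.
Magnitude = |(18.385, 12.615)| = 22.297 km/h.

22.3 km/h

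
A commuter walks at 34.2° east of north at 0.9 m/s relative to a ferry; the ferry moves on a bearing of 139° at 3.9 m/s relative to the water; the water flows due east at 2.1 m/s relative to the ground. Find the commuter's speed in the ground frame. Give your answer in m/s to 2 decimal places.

In east/north components (m/s): commuter relative to ferry = (0.506, 0.744); ferry relative to water = (2.559, -2.943); water relative to ground = (2.100, 0.000).
Sum = (5.165, -2.199) m/s.
Speed = |(5.165, -2.199)| = 5.613 m/s.

5.61 m/s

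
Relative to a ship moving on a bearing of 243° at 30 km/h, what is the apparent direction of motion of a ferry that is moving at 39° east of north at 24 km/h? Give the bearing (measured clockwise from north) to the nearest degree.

052°

Taking east as x and north as y: ferry velocity = (15.104, 18.652) km/h; ship velocity = (-26.730, -13.620) km/h.
Velocity of ferry relative to ship = (15.104, 18.652) − (-26.730, -13.620) = (41.834, 32.271) km/h.
Bearing = atan2(41.83, 32.27) = 52.35° clockwise from north.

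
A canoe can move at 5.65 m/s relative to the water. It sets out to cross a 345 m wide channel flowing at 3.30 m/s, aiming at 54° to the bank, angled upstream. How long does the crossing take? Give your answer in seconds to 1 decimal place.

The component of the canoe's velocity perpendicular to the bank is 5.65 × sin 54° = 4.571 m/s.
Only the cross-stream component determines the crossing time; the current contributes nothing perpendicular to the bank.
Time = 345 / 4.571 = 75.477 s.

75.5 s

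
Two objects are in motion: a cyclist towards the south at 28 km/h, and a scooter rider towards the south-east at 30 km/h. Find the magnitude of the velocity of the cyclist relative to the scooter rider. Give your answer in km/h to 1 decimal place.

Taking east as x and north as y: cyclist velocity = (0.000, -28.000) km/h; scooter rider velocity = (21.213, -21.213) km/h.
Velocity of cyclist relative to scooter rider = (0.000, -28.000) − (21.213, -21.213) = (-21.213, -6.787) km/h.
Magnitude = |(-21.213, -6.787)| = 22.272 km/h.

22.3 km/h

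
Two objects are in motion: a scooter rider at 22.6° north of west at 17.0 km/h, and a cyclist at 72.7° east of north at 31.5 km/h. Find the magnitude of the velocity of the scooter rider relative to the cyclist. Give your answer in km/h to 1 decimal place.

Taking east as x and north as y: scooter rider velocity = (-15.695, 6.533) km/h; cyclist velocity = (30.075, 9.367) km/h.
Velocity of scooter rider relative to cyclist = (-15.695, 6.533) − (30.075, 9.367) = (-45.770, -2.834) km/h.
Magnitude = |(-45.770, -2.834)| = 45.857 km/h.

45.9 km/h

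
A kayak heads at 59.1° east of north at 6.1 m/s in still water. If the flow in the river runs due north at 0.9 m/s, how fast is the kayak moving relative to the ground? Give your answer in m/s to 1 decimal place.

6.6 m/s

Taking east as x and north as y: velocity relative to the water = (5.234, 3.133) m/s; the water relative to ground = (0.000, 0.900) m/s.
Velocity relative to ground = (5.234, 3.133) + (0.000, 0.900) = (5.234, 4.033) m/s.
Speed = |(5.234, 4.033)| = 6.607 m/s.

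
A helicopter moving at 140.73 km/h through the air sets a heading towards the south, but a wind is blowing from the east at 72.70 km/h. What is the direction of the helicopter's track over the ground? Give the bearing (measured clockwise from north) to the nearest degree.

207°

Taking east as x and north as y: velocity relative to the air = (0.000, -140.730) km/h; the air relative to ground = (-72.700, 0.000) km/h.
Velocity relative to ground = (0.000, -140.730) + (-72.700, 0.000) = (-72.700, -140.730) km/h.
Bearing = atan2(-72.70, -140.73) = 207.32° clockwise from north.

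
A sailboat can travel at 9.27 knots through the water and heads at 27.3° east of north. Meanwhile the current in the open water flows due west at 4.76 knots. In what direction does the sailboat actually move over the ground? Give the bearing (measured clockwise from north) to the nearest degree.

Taking east as x and north as y: velocity relative to the water = (4.252, 8.237) knots; the water relative to ground = (-4.760, 0.000) knots.
Velocity relative to ground = (4.252, 8.237) + (-4.760, 0.000) = (-0.508, 8.237) knots.
Bearing = atan2(-0.51, 8.24) = 356.47° clockwise from north.

356°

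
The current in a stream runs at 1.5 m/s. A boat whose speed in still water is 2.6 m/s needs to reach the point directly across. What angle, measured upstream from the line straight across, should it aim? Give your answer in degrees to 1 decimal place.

To cancel the current, the upstream component of the boat's velocity must equal the flow: 2.6 sin θ = 1.5.
sin θ = 1.5 / 2.6 = 0.5769.
θ = arcsin(0.5769) = 35.234°.

35.2°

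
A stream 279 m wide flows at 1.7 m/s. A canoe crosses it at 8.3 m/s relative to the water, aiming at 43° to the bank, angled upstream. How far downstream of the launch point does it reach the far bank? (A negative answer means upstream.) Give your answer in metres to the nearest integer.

Perpendicular speed = 5.661 m/s; crossing time = 279 / 5.661 = 49.288 s.
Net downstream speed = -4.370 m/s.
Drift = -4.370 × 49.288 = -215.401 m (upstream).

-215 m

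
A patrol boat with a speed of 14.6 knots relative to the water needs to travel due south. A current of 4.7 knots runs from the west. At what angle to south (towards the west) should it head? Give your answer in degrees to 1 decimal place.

18.8°

The current pushes perpendicular to the desired track; the heading must have a component into the current equal to 4.7 knots: 14.6 sin θ = 4.7.
sin θ = 0.3219, so θ = 18.779°.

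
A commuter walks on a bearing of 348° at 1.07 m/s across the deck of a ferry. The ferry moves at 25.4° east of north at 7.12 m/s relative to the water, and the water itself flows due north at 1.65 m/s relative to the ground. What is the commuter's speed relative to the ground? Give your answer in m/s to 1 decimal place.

9.6 m/s

In east/north components (m/s): commuter relative to ferry = (-0.222, 1.047); ferry relative to water = (3.054, 6.432); water relative to ground = (0.000, 1.650).
Sum = (2.832, 9.128) m/s.
Speed = |(2.832, 9.128)| = 9.557 m/s.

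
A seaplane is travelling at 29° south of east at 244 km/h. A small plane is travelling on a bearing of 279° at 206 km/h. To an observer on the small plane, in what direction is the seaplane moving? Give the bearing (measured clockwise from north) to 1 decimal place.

Taking east as x and north as y: seaplane velocity = (213.407, -118.294) km/h; small plane velocity = (-203.464, 32.225) km/h.
Velocity of seaplane relative to small plane = (213.407, -118.294) − (-203.464, 32.225) = (416.871, -150.519) km/h.
Bearing = atan2(416.87, -150.52) = 109.85° clockwise from north.

109.9°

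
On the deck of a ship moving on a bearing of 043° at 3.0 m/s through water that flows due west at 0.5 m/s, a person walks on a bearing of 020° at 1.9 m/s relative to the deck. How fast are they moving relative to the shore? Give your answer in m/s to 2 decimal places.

In east/north components (m/s): person relative to ship = (0.650, 1.785); ship relative to water = (2.046, 2.194); water relative to ground = (-0.500, 0.000).
Sum = (2.196, 3.979) m/s.
Speed = |(2.196, 3.979)| = 4.545 m/s.

4.55 m/s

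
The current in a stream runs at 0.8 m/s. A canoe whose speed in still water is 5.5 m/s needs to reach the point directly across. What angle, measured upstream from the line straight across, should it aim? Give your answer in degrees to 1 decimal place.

To cancel the current, the upstream component of the canoe's velocity must equal the flow: 5.5 sin θ = 0.8.
sin θ = 0.8 / 5.5 = 0.1455.
θ = arcsin(0.1455) = 8.364°.

8.4°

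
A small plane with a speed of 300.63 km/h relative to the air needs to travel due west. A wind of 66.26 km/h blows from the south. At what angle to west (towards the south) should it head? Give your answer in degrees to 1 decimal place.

The wind pushes perpendicular to the desired track; the heading must have a component into the wind equal to 66.26 km/h: 300.63 sin θ = 66.26.
sin θ = 0.2204, so θ = 12.733°.

12.7°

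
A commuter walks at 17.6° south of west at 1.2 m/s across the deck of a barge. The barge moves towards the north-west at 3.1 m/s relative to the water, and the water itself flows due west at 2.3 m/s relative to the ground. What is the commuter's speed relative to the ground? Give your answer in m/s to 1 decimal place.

5.9 m/s

In east/north components (m/s): commuter relative to barge = (-1.144, -0.363); barge relative to water = (-2.192, 2.192); water relative to ground = (-2.300, 0.000).
Sum = (-5.636, 1.829) m/s.
Speed = |(-5.636, 1.829)| = 5.925 m/s.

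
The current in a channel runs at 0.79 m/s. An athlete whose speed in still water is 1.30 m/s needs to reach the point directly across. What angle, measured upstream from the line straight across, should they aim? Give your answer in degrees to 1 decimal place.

To cancel the current, the upstream component of the athlete's velocity must equal the flow: 1.30 sin θ = 0.79.
sin θ = 0.79 / 1.30 = 0.6077.
θ = arcsin(0.6077) = 37.423°.

37.4°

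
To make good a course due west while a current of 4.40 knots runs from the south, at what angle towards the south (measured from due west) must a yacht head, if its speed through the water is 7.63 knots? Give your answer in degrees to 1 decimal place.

35.2°

The current pushes perpendicular to the desired track; the heading must have a component into the current equal to 4.40 knots: 7.63 sin θ = 4.40.
sin θ = 0.5767, so θ = 35.217°.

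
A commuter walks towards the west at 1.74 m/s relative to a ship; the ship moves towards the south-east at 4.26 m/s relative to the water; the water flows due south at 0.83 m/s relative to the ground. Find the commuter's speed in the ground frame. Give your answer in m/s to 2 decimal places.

In east/north components (m/s): commuter relative to ship = (-1.740, 0.000); ship relative to water = (3.012, -3.012); water relative to ground = (0.000, -0.830).
Sum = (1.272, -3.842) m/s.
Speed = |(1.272, -3.842)| = 4.047 m/s.

4.05 m/s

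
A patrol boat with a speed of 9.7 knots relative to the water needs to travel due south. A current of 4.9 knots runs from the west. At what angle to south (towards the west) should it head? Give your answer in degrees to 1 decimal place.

30.3°

The current pushes perpendicular to the desired track; the heading must have a component into the current equal to 4.9 knots: 9.7 sin θ = 4.9.
sin θ = 0.5052, so θ = 30.342°.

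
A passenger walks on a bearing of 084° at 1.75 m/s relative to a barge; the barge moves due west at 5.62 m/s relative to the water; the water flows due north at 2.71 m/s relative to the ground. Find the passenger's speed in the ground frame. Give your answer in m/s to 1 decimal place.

4.8 m/s

In east/north components (m/s): passenger relative to barge = (1.740, 0.183); barge relative to water = (-5.620, 0.000); water relative to ground = (0.000, 2.710).
Sum = (-3.880, 2.893) m/s.
Speed = |(-3.880, 2.893)| = 4.839 m/s.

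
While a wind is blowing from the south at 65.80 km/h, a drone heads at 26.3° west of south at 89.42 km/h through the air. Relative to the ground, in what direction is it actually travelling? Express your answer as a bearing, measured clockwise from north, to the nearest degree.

250°

Taking east as x and north as y: velocity relative to the air = (-39.619, -80.164) km/h; the air relative to ground = (0.000, 65.800) km/h.
Velocity relative to ground = (-39.619, -80.164) + (0.000, 65.800) = (-39.619, -14.364) km/h.
Bearing = atan2(-39.62, -14.36) = 250.07° clockwise from north.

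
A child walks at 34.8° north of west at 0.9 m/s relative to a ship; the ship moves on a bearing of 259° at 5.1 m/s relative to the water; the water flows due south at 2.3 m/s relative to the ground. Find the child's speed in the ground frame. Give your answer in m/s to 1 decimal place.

In east/north components (m/s): child relative to ship = (-0.739, 0.514); ship relative to water = (-5.006, -0.973); water relative to ground = (0.000, -2.300).
Sum = (-5.745, -2.759) m/s.
Speed = |(-5.745, -2.759)| = 6.374 m/s.

6.4 m/s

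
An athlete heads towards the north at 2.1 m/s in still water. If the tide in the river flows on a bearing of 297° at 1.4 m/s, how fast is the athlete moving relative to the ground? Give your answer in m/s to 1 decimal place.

3.0 m/s

Taking east as x and north as y: velocity relative to the water = (0.000, 2.100) m/s; the water relative to ground = (-1.247, 0.636) m/s.
Velocity relative to ground = (0.000, 2.100) + (-1.247, 0.636) = (-1.247, 2.736) m/s.
Speed = |(-1.247, 2.736)| = 3.007 m/s.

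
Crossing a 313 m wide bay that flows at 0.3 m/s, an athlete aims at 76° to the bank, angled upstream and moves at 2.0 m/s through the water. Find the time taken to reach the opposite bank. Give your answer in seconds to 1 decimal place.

The component of the athlete's velocity perpendicular to the bank is 2.0 × sin 76° = 1.941 m/s.
The flow acts along the bank and has no component across it.
Time = 313 / 1.941 = 161.291 s.

161.3 s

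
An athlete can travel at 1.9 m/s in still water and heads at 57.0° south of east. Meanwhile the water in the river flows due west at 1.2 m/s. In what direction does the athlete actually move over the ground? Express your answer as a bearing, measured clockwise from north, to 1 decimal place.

Taking east as x and north as y: velocity relative to the water = (1.035, -1.593) m/s; the water relative to ground = (-1.200, 0.000) m/s.
Velocity relative to ground = (1.035, -1.593) + (-1.200, 0.000) = (-0.165, -1.593) m/s.
Bearing = atan2(-0.17, -1.59) = 185.92° clockwise from north.

185.9°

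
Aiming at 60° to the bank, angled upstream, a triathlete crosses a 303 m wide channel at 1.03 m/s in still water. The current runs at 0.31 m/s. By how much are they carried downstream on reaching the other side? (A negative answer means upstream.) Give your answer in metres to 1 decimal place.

-69.6 m

Perpendicular speed = 0.892 m/s; crossing time = 303 / 0.892 = 339.684 s.
Net downstream speed = -0.205 m/s.
Drift = -0.205 × 339.684 = -69.635 m (upstream).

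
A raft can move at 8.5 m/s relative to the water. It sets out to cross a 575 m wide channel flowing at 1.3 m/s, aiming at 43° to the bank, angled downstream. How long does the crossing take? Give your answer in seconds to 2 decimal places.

The component of the raft's velocity perpendicular to the bank is 8.5 × sin 43° = 5.797 m/s.
The flow acts along the bank and has no component across it.
Time = 575 / 5.797 = 99.189 s.

99.19 s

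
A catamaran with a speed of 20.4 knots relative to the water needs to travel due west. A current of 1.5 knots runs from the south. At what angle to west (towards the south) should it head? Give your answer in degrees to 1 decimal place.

4.2°

The current pushes perpendicular to the desired track; the heading must have a component into the current equal to 1.5 knots: 20.4 sin θ = 1.5.
sin θ = 0.0735, so θ = 4.217°.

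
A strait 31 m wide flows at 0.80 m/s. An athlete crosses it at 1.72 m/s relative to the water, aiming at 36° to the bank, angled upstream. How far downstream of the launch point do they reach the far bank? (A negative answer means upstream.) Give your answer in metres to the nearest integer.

-18 m

Perpendicular speed = 1.011 m/s; crossing time = 31 / 1.011 = 30.663 s.
Net downstream speed = -0.592 m/s.
Drift = -0.592 × 30.663 = -18.137 m (upstream).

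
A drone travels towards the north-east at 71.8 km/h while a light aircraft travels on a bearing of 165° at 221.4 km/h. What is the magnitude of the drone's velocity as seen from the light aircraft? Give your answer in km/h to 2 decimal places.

264.71 km/h

Taking east as x and north as y: drone velocity = (50.770, 50.770) km/h; light aircraft velocity = (57.303, -213.856) km/h.
Velocity of drone relative to light aircraft = (50.770, 50.770) − (57.303, -213.856) = (-6.532, 264.626) km/h.
Magnitude = |(-6.532, 264.626)| = 264.707 km/h.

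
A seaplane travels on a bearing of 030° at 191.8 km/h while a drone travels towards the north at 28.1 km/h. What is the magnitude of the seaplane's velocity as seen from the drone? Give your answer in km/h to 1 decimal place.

168.1 km/h

Taking east as x and north as y: seaplane velocity = (95.900, 166.104) km/h; drone velocity = (0.000, 28.100) km/h.
Velocity of seaplane relative to drone = (95.900, 166.104) − (0.000, 28.100) = (95.900, 138.004) km/h.
Magnitude = |(95.900, 138.004)| = 168.053 km/h.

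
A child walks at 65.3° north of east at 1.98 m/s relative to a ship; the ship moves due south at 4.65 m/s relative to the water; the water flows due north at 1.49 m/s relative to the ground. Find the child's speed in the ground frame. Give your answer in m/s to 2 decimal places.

In east/north components (m/s): child relative to ship = (0.827, 1.799); ship relative to water = (0.000, -4.650); water relative to ground = (0.000, 1.490).
Sum = (0.827, -1.361) m/s.
Speed = |(0.827, -1.361)| = 1.593 m/s.

1.59 m/s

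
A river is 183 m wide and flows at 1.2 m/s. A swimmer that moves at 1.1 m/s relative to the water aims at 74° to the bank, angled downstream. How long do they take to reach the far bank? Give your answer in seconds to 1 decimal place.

The component of the swimmer's velocity perpendicular to the bank is 1.1 × sin 74° = 1.057 m/s.
Only the cross-stream component determines the crossing time; the current contributes nothing perpendicular to the bank.
Time = 183 / 1.057 = 173.068 s.

173.1 s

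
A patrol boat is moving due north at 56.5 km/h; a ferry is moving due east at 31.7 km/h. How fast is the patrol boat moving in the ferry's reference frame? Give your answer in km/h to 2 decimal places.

Taking east as x and north as y: patrol boat velocity = (0.000, 56.500) km/h; ferry velocity = (31.700, 0.000) km/h.
Velocity of patrol boat relative to ferry = (0.000, 56.500) − (31.700, 0.000) = (-31.700, 56.500) km/h.
Magnitude = |(-31.700, 56.500)| = 64.785 km/h.

64.79 km/h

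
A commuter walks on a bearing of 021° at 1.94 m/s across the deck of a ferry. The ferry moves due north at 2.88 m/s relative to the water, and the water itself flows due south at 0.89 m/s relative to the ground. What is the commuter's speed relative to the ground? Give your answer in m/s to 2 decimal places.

3.86 m/s

In east/north components (m/s): commuter relative to ferry = (0.695, 1.811); ferry relative to water = (0.000, 2.880); water relative to ground = (0.000, -0.890).
Sum = (0.695, 3.801) m/s.
Speed = |(0.695, 3.801)| = 3.864 m/s.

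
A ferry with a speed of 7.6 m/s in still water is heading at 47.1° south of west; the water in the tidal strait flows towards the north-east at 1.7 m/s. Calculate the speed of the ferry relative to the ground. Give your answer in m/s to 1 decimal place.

5.9 m/s

Taking east as x and north as y: velocity relative to the water = (-5.173, -5.567) m/s; the water relative to ground = (1.202, 1.202) m/s.
Velocity relative to ground = (-5.173, -5.567) + (1.202, 1.202) = (-3.971, -4.365) m/s.
Speed = |(-3.971, -4.365)| = 5.901 m/s.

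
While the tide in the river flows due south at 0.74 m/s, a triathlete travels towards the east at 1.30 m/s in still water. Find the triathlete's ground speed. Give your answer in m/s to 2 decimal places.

Taking east as x and north as y: velocity relative to the water = (1.300, 0.000) m/s; the water relative to ground = (0.000, -0.740) m/s.
Velocity relative to ground = (1.300, 0.000) + (0.000, -0.740) = (1.300, -0.740) m/s.
Speed = |(1.300, -0.740)| = 1.496 m/s.

1.50 m/s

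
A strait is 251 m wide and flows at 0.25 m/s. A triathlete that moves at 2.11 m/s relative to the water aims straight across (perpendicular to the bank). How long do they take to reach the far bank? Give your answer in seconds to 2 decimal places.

118.96 s

The component of the triathlete's velocity perpendicular to the bank is 2.11 m/s.
The flow acts along the bank and has no component across it.
Time = 251 / 2.110 = 118.957 s.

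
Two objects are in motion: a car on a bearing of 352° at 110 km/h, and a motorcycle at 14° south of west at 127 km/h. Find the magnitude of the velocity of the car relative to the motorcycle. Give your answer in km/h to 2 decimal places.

Taking east as x and north as y: car velocity = (-15.309, 108.929) km/h; motorcycle velocity = (-123.228, -30.724) km/h.
Velocity of car relative to motorcycle = (-15.309, 108.929) − (-123.228, -30.724) = (107.919, 139.654) km/h.
Magnitude = |(107.919, 139.654)| = 176.492 km/h.

176.49 km/h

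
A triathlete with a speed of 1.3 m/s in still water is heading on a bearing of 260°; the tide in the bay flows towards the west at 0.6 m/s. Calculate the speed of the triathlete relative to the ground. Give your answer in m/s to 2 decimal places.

1.89 m/s

Taking east as x and north as y: velocity relative to the water = (-1.280, -0.226) m/s; the water relative to ground = (-0.600, 0.000) m/s.
Velocity relative to ground = (-1.280, -0.226) + (-0.600, 0.000) = (-1.880, -0.226) m/s.
Speed = |(-1.880, -0.226)| = 1.894 m/s.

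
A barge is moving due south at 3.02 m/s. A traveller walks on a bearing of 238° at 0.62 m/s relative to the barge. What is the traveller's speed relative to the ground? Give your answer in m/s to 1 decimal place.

Taking east as x and north as y: barge velocity = (0.000, -3.020) m/s; traveller velocity relative to barge = (-0.526, -0.329) m/s.
Velocity relative to ground = (0.000, -3.020) + (-0.526, -0.329) = (-0.526, -3.349) m/s.
Speed = |(-0.526, -3.349)| = 3.390 m/s.

3.4 m/s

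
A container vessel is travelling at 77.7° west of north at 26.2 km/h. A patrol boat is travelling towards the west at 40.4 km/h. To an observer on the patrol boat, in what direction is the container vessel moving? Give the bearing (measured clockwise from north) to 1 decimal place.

Taking east as x and north as y: container vessel velocity = (-25.599, 5.581) km/h; patrol boat velocity = (-40.400, 0.000) km/h.
Velocity of container vessel relative to patrol boat = (-25.599, 5.581) − (-40.400, 0.000) = (14.801, 5.581) km/h.
Bearing = atan2(14.80, 5.58) = 69.34° clockwise from north.

069.3°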